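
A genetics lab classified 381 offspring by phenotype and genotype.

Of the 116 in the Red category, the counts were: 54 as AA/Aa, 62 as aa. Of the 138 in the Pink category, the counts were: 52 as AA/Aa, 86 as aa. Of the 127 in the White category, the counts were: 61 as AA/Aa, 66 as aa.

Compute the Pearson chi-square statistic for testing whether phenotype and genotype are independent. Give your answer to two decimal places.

Row totals: 116, 138, 127. Column totals: 167, 214. Grand total N = 381.
Expected counts (row total × column total / N):
  Red, AA/Aa: 116×167/381 = 50.845
  Red, aa: 116×214/381 = 65.155
  Pink, AA/Aa: 138×167/381 = 60.488
  Pink, aa: 138×214/381 = 77.512
  White, AA/Aa: 127×167/381 = 55.667
  White, aa: 127×214/381 = 71.333
Contributions (O − E)²/E:
  (54 − 50.845)²/50.845 = 0.1958
  (62 − 65.155)²/65.155 = 0.1528
  (52 − 60.488)²/60.488 = 1.1911
  (86 − 77.512)²/77.512 = 0.9295
  (61 − 55.667)²/55.667 = 0.5109
  (66 − 71.333)²/71.333 = 0.3987
χ² = 0.1958 + 0.1528 + 1.1911 + 0.9295 + 0.5109 + 0.3987 = 3.38

3.38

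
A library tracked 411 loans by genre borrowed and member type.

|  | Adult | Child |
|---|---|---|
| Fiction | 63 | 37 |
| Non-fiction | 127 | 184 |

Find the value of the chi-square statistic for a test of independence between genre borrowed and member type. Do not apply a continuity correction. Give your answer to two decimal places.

Row totals: 100, 311. Column totals: 190, 221. Grand total N = 411.
Expected counts (row total × column total / N):
  Fiction, Adult: 100×190/411 = 46.229
  Fiction, Child: 100×221/411 = 53.771
  Non-fiction, Adult: 311×190/411 = 143.771
  Non-fiction, Child: 311×221/411 = 167.229
Contributions (O − E)²/E:
  (63 − 46.229)²/46.229 = 6.0842
  (37 − 53.771)²/53.771 = 5.2308
  (127 − 143.771)²/143.771 = 1.9564
  (184 − 167.229)²/167.229 = 1.6819
χ² = 6.0842 + 5.2308 + 1.9564 + 1.6819 = 14.95

14.95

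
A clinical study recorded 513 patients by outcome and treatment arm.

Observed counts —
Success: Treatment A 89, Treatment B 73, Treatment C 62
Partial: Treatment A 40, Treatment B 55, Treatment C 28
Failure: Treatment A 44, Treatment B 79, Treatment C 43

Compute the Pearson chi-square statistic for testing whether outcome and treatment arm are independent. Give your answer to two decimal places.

Row totals: 224, 123, 166. Column totals: 173, 207, 133. Grand total N = 513.
Expected counts (row total × column total / N):
  Success, Treatment A: 224×173/513 = 75.540
  Success, Treatment B: 224×207/513 = 90.386
  Success, Treatment C: 224×133/513 = 58.074
  Partial, Treatment A: 123×173/513 = 41.480
  Partial, Treatment B: 123×207/513 = 49.632
  Partial, Treatment C: 123×133/513 = 31.889
  Failure, Treatment A: 166×173/513 = 55.981
  Failure, Treatment B: 166×207/513 = 66.982
  Failure, Treatment C: 166×133/513 = 43.037
Contributions (O − E)²/E:
  (89 − 75.540)²/75.540 = 2.3984
  (73 − 90.386)²/90.386 = 3.3442
  (62 − 58.074)²/58.074 = 0.2654
  (40 − 41.480)²/41.480 = 0.0528
  (55 − 49.632)²/49.632 = 0.5806
  (28 − 31.889)²/31.889 = 0.4743
  (44 − 55.981)²/55.981 = 2.5642
  (79 − 66.982)²/66.982 = 2.1563
  (43 − 43.037)²/43.037 = 0.0000
χ² = 2.3984 + 3.3442 + 0.2654 + 0.0528 + 0.5806 + 0.4743 + 2.5642 + 2.1563 + 0.0000 = 11.84

11.84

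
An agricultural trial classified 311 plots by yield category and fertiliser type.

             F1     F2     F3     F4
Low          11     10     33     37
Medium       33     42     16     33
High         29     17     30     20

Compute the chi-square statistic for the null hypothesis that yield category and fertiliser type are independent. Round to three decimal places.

40.918

Row totals: 91, 124, 96. Column totals: 73, 69, 79, 90. Grand total N = 311.
Expected counts (row total × column total / N):
  Low, F1: 91×73/311 = 21.36013
  Low, F2: 91×69/311 = 20.18971
  Low, F3: 91×79/311 = 23.11576
  Low, F4: 91×90/311 = 26.33441
  Medium, F1: 124×73/311 = 29.10611
  Medium, F2: 124×69/311 = 27.51125
  Medium, F3: 124×79/311 = 31.49839
  Medium, F4: 124×90/311 = 35.88424
  High, F1: 96×73/311 = 22.53376
  High, F2: 96×69/311 = 21.29904
  High, F3: 96×79/311 = 24.38585
  High, F4: 96×90/311 = 27.78135
Contributions (O − E)²/E:
  (11 − 21.36013)²/21.36013 = 5.0249
  (10 − 20.18971)²/20.18971 = 5.1427
  (33 − 23.11576)²/23.11576 = 4.2265
  (37 − 26.33441)²/26.33441 = 4.3196
  (33 − 29.10611)²/29.10611 = 0.5209
  (42 − 27.51125)²/27.51125 = 7.6305
  (16 − 31.49839)²/31.49839 = 7.6258
  (33 − 35.88424)²/35.88424 = 0.2318
  (29 − 22.53376)²/22.53376 = 1.8555
  (17 − 21.29904)²/21.29904 = 0.8677
  (30 − 24.38585)²/24.38585 = 1.2925
  (20 − 27.78135)²/27.78135 = 2.1795
χ² = 5.0249 + 5.1427 + 4.2265 + 4.3196 + 0.5209 + 7.6305 + 7.6258 + 0.2318 + 1.8555 + 0.8677 + 1.2925 + 2.1795 = 40.918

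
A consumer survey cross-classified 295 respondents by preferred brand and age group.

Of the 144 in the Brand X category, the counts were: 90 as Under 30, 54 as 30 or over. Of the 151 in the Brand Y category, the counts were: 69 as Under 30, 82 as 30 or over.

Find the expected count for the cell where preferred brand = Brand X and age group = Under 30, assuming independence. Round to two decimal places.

Row total (Brand X) = 144; column total (Under 30) = 159; grand total N = 295.
Expected count = (row total × column total) / N = 144 × 159 / 295 = 77.61.

77.61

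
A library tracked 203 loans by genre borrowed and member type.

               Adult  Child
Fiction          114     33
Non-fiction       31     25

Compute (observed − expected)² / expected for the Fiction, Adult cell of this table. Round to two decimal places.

Row total (Fiction) = 147; column total (Adult) = 145; N = 203.
Expected count E = 147 × 145 / 203 = 105.000.
Contribution = (O − E)²/E = (114 − 105.000)² / 105.000 = 0.77.

0.77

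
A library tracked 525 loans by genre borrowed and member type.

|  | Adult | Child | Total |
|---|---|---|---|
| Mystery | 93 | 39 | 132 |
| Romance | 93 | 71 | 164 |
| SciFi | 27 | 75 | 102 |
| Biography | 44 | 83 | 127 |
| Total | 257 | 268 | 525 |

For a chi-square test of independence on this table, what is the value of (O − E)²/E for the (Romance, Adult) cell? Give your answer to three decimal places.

2.015

Row total (Romance) = 164; column total (Adult) = 257; N = 525.
Expected count E = 164 × 257 / 525 = 80.2819.
Contribution = (O − E)²/E = (93 − 80.2819)² / 80.2819 = 2.015.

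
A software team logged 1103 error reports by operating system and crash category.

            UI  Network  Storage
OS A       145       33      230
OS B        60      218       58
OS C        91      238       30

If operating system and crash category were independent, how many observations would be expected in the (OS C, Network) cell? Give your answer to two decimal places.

159.16

Row total (OS C) = 359; column total (Network) = 489; grand total N = 1103.
Expected count = (row total × column total) / N = 359 × 489 / 1103 = 159.16.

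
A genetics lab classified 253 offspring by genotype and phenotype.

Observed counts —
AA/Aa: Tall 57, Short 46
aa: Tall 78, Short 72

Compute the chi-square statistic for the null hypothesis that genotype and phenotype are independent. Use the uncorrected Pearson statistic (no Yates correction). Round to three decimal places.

Row totals: 103, 150. Column totals: 135, 118. Grand total N = 253.
Expected counts (row total × column total / N):
  AA/Aa, Tall: 103×135/253 = 54.9605
  AA/Aa, Short: 103×118/253 = 48.0395
  aa, Tall: 150×135/253 = 80.0395
  aa, Short: 150×118/253 = 69.9605
Contributions (O − E)²/E:
  (57 − 54.9605)²/54.9605 = 0.0757
  (46 − 48.0395)²/48.0395 = 0.0866
  (78 − 80.0395)²/80.0395 = 0.0520
  (72 − 69.9605)²/69.9605 = 0.0595
χ² = 0.0757 + 0.0866 + 0.0520 + 0.0595 = 0.274

0.274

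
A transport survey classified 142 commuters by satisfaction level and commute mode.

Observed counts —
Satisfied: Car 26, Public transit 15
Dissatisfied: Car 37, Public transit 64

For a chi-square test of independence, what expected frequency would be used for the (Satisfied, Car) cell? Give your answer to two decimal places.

Row total (Satisfied) = 41; column total (Car) = 63; grand total N = 142.
Expected count = (row total × column total) / N = 41 × 63 / 142 = 18.19.

18.19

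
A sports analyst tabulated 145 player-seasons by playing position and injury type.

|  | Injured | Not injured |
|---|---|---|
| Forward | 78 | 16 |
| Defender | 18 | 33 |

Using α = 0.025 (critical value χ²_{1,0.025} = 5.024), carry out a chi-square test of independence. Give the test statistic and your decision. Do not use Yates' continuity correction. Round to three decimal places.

Row totals: 94, 51. Column totals: 96, 49. Grand total N = 145.
Expected counts (row total × column total / N):
  Forward, Injured: 94×96/145 = 62.2345
  Forward, Not injured: 94×49/145 = 31.7655
  Defender, Injured: 51×96/145 = 33.7655
  Defender, Not injured: 51×49/145 = 17.2345
Contributions (O − E)²/E:
  (78 − 62.2345)²/62.2345 = 3.9938
  (16 − 31.7655)²/31.7655 = 7.8246
  (18 − 33.7655)²/33.7655 = 7.3611
  (33 − 17.2345)²/17.2345 = 14.4217
χ² = 3.9938 + 7.8246 + 7.3611 + 14.4217 = 33.601
df = (2−1)(2−1) = 1. Since 33.601 > 5.024, reject the null hypothesis of independence at α = 0.025.

33.601; reject H₀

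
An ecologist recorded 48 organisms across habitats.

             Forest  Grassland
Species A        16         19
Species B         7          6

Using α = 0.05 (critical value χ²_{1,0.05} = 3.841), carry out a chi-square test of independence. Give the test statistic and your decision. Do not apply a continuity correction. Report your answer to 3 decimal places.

0.251; fail to reject H₀

Row totals: 35, 13. Column totals: 23, 25. Grand total N = 48.
Expected counts (row total × column total / N):
  Species A, Forest: 35×23/48 = 16.7708
  Species A, Grassland: 35×25/48 = 18.2292
  Species B, Forest: 13×23/48 = 6.2292
  Species B, Grassland: 13×25/48 = 6.7708
Contributions (O − E)²/E:
  (16 − 16.7708)²/16.7708 = 0.0354
  (19 − 18.2292)²/18.2292 = 0.0326
  (7 − 6.2292)²/6.2292 = 0.0954
  (6 − 6.7708)²/6.7708 = 0.0877
χ² = 0.0354 + 0.0326 + 0.0954 + 0.0877 = 0.251
df = (2−1)(2−1) = 1. Since 0.251 < 3.841, fail to reject the null hypothesis of independence at α = 0.05.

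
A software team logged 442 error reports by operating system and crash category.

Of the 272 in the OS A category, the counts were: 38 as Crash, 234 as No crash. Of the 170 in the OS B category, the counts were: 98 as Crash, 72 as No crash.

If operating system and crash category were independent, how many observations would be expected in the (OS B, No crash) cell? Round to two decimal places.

Row total (OS B) = 170; column total (No crash) = 306; grand total N = 442.
Expected count = (row total × column total) / N = 170 × 306 / 442 = 117.69.

117.69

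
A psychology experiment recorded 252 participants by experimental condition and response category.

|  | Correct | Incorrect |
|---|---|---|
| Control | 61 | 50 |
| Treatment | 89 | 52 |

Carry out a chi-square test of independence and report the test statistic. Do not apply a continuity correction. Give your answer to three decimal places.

1.719

Row totals: 111, 141. Column totals: 150, 102. Grand total N = 252.
Expected counts (row total × column total / N):
  Control, Correct: 111×150/252 = 66.0714
  Control, Incorrect: 111×102/252 = 44.9286
  Treatment, Correct: 141×150/252 = 83.9286
  Treatment, Incorrect: 141×102/252 = 57.0714
Contributions (O − E)²/E:
  (61 − 66.0714)²/66.0714 = 0.3893
  (50 − 44.9286)²/44.9286 = 0.5724
  (89 − 83.9286)²/83.9286 = 0.3064
  (52 − 57.0714)²/57.0714 = 0.4506
χ² = 0.3893 + 0.5724 + 0.3064 + 0.4506 = 1.719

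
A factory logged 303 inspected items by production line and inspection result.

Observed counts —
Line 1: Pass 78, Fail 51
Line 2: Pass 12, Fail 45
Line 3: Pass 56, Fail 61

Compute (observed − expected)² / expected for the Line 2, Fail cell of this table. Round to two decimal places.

Row total (Line 2) = 57; column total (Fail) = 157; N = 303.
Expected count E = 57 × 157 / 303 = 29.535.
Contribution = (O − E)²/E = (45 − 29.535)² / 29.535 = 8.10.

8.10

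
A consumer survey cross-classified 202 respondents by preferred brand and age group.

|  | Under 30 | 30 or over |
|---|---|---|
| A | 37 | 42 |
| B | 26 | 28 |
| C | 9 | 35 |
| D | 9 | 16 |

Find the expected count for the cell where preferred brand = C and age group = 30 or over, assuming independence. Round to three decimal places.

Row total (C) = 44; column total (30 or over) = 121; grand total N = 202.
Expected count = (row total × column total) / N = 44 × 121 / 202 = 26.356.

26.356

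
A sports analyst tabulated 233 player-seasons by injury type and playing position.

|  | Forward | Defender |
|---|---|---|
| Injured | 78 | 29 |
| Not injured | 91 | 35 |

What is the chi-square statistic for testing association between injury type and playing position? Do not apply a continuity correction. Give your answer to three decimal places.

Row totals: 107, 126. Column totals: 169, 64. Grand total N = 233.
Expected counts (row total × column total / N):
  Injured, Forward: 107×169/233 = 77.6094
  Injured, Defender: 107×64/233 = 29.3906
  Not injured, Forward: 126×169/233 = 91.3906
  Not injured, Defender: 126×64/233 = 34.6094
Contributions (O − E)²/E:
  (78 − 77.6094)²/77.6094 = 0.0020
  (29 − 29.3906)²/29.3906 = 0.0052
  (91 − 91.3906)²/91.3906 = 0.0017
  (35 − 34.6094)²/34.6094 = 0.0044
χ² = 0.0020 + 0.0052 + 0.0017 + 0.0044 = 0.013

0.013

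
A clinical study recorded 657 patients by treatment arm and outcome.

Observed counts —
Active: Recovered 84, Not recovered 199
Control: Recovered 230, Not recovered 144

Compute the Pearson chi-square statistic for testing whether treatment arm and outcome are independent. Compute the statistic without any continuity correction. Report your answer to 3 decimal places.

65.354

Row totals: 283, 374. Column totals: 314, 343. Grand total N = 657.
Expected counts (row total × column total / N):
  Active, Recovered: 283×314/657 = 135.2542
  Active, Not recovered: 283×343/657 = 147.7458
  Control, Recovered: 374×314/657 = 178.7458
  Control, Not recovered: 374×343/657 = 195.2542
Contributions (O − E)²/E:
  (84 − 135.2542)²/135.2542 = 19.4226
  (199 − 147.7458)²/147.7458 = 17.7805
  (230 − 178.7458)²/178.7458 = 14.6968
  (144 − 195.2542)²/195.2542 = 13.4542
χ² = 19.4226 + 17.7805 + 14.6968 + 13.4542 = 65.354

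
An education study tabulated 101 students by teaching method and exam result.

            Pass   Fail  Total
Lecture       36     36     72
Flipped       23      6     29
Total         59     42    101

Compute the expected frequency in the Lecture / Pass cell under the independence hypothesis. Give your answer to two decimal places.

Row total (Lecture) = 72; column total (Pass) = 59; grand total N = 101.
Expected count = (row total × column total) / N = 72 × 59 / 101 = 42.06.

42.06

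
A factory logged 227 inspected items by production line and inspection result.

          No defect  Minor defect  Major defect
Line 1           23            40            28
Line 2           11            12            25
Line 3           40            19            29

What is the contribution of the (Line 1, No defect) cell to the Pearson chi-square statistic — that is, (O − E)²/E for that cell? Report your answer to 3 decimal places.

1.498

Row total (Line 1) = 91; column total (No defect) = 74; N = 227.
Expected count E = 91 × 74 / 227 = 29.6652.
Contribution = (O − E)²/E = (23 − 29.6652)² / 29.6652 = 1.498.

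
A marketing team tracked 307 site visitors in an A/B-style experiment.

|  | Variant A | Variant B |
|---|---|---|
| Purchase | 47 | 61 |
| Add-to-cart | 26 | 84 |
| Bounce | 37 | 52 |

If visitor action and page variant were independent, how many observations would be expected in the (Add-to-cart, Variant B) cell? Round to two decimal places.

Row total (Add-to-cart) = 110; column total (Variant B) = 197; grand total N = 307.
Expected count = (row total × column total) / N = 110 × 197 / 307 = 70.59.

70.59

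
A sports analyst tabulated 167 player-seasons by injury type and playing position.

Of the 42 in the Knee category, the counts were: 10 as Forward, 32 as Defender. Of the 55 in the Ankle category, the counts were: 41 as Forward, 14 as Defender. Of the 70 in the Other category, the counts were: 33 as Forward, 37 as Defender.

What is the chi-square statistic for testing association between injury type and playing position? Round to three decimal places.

25.002

Row totals: 42, 55, 70. Column totals: 84, 83. Grand total N = 167.
Expected counts (row total × column total / N):
  Knee, Forward: 42×84/167 = 21.1257
  Knee, Defender: 42×83/167 = 20.8743
  Ankle, Forward: 55×84/167 = 27.6647
  Ankle, Defender: 55×83/167 = 27.3353
  Other, Forward: 70×84/167 = 35.2096
  Other, Defender: 70×83/167 = 34.7904
Contributions (O − E)²/E:
  (10 − 21.1257)²/21.1257 = 5.8593
  (32 − 20.8743)²/20.8743 = 5.9298
  (41 − 27.6647)²/27.6647 = 6.4281
  (14 − 27.3353)²/27.3353 = 6.5055
  (33 − 35.2096)²/35.2096 = 0.1387
  (37 − 34.7904)²/34.7904 = 0.1403
χ² = 5.8593 + 5.9298 + 6.4281 + 6.5055 + 0.1387 + 0.1403 = 25.002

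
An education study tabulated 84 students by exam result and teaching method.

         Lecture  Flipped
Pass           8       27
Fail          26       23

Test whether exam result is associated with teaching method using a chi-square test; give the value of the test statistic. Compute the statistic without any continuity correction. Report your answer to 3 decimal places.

7.731

Row totals: 35, 49. Column totals: 34, 50. Grand total N = 84.
Expected counts (row total × column total / N):
  Pass, Lecture: 35×34/84 = 14.1667
  Pass, Flipped: 35×50/84 = 20.8333
  Fail, Lecture: 49×34/84 = 19.8333
  Fail, Flipped: 49×50/84 = 29.1667
Contributions (O − E)²/E:
  (8 − 14.1667)²/14.1667 = 2.6843
  (27 − 20.8333)²/20.8333 = 1.8254
  (26 − 19.8333)²/19.8333 = 1.9174
  (23 − 29.1667)²/29.1667 = 1.3038
χ² = 2.6843 + 1.8254 + 1.9174 + 1.3038 = 7.731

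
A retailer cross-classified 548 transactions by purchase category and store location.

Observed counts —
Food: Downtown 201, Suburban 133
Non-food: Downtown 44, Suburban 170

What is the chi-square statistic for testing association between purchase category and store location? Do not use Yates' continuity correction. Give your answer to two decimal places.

82.82

Row totals: 334, 214. Column totals: 245, 303. Grand total N = 548.
Expected counts (row total × column total / N):
  Food, Downtown: 334×245/548 = 149.325
  Food, Suburban: 334×303/548 = 184.675
  Non-food, Downtown: 214×245/548 = 95.675
  Non-food, Suburban: 214×303/548 = 118.325
Contributions (O − E)²/E:
  (201 − 149.325)²/149.325 = 17.8825
  (133 − 184.675)²/184.675 = 14.4595
  (44 − 95.675)²/95.675 = 27.9102
  (170 − 118.325)²/118.325 = 22.5676
χ² = 17.8825 + 14.4595 + 27.9102 + 22.5676 = 82.82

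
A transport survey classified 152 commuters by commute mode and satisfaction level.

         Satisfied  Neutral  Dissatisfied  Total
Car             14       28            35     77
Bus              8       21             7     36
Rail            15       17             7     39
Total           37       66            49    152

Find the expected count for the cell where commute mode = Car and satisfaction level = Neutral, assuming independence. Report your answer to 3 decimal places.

33.434

Row total (Car) = 77; column total (Neutral) = 66; grand total N = 152.
Expected count = (row total × column total) / N = 77 × 66 / 152 = 33.434.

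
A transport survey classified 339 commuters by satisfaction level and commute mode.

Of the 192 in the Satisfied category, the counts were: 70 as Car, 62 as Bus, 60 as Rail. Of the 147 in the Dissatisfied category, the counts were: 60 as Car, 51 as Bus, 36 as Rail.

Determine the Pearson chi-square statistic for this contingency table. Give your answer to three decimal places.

Row totals: 192, 147. Column totals: 130, 113, 96. Grand total N = 339.
Expected counts (row total × column total / N):
  Satisfied, Car: 192×130/339 = 73.6283
  Satisfied, Bus: 192×113/339 = 64.0000
  Satisfied, Rail: 192×96/339 = 54.3717
  Dissatisfied, Car: 147×130/339 = 56.3717
  Dissatisfied, Bus: 147×113/339 = 49.0000
  Dissatisfied, Rail: 147×96/339 = 41.6283
Contributions (O − E)²/E:
  (70 − 73.6283)²/73.6283 = 0.1788
  (62 − 64.0000)²/64.0000 = 0.0625
  (60 − 54.3717)²/54.3717 = 0.5826
  (60 − 56.3717)²/56.3717 = 0.2335
  (51 − 49.0000)²/49.0000 = 0.0816
  (36 − 41.6283)²/41.6283 = 0.7610
χ² = 0.1788 + 0.0625 + 0.5826 + 0.2335 + 0.0816 + 0.7610 = 1.900

1.900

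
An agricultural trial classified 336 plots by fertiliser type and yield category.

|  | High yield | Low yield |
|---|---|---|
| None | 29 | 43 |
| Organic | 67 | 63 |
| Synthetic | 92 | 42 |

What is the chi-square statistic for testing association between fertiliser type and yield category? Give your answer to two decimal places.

Row totals: 72, 130, 134. Column totals: 188, 148. Grand total N = 336.
Expected counts (row total × column total / N):
  None, High yield: 72×188/336 = 40.2857
  None, Low yield: 72×148/336 = 31.7143
  Organic, High yield: 130×188/336 = 72.7381
  Organic, Low yield: 130×148/336 = 57.2619
  Synthetic, High yield: 134×188/336 = 74.9762
  Synthetic, Low yield: 134×148/336 = 59.0238
Contributions (O − E)²/E:
  (29 − 40.2857)²/40.2857 = 3.1616
  (43 − 31.7143)²/31.7143 = 4.0161
  (67 − 72.7381)²/72.7381 = 0.4527
  (63 − 57.2619)²/57.2619 = 0.5750
  (92 − 74.9762)²/74.9762 = 3.8654
  (42 − 59.0238)²/59.0238 = 4.9100
χ² = 3.1616 + 4.0161 + 0.4527 + 0.5750 + 3.8654 + 4.9100 = 16.98

16.98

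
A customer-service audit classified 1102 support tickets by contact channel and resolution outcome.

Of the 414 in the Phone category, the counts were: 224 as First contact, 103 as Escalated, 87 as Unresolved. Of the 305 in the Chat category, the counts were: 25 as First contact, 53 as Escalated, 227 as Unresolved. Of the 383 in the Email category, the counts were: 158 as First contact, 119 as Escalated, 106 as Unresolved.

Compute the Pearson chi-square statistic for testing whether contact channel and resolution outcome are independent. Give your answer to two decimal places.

Row totals: 414, 305, 383. Column totals: 407, 275, 420. Grand total N = 1102.
Expected counts (row total × column total / N):
  Phone, First contact: 414×407/1102 = 152.902
  Phone, Escalated: 414×275/1102 = 103.312
  Phone, Unresolved: 414×420/1102 = 157.786
  Chat, First contact: 305×407/1102 = 112.645
  Chat, Escalated: 305×275/1102 = 76.112
  Chat, Unresolved: 305×420/1102 = 116.243
  Email, First contact: 383×407/1102 = 141.453
  Email, Escalated: 383×275/1102 = 95.576
  Email, Unresolved: 383×420/1102 = 145.971
Contributions (O − E)²/E:
  (224 − 152.902)²/152.902 = 33.0599
  (103 − 103.312)²/103.312 = 0.0009
  (87 − 157.786)²/157.786 = 31.7560
  (25 − 112.645)²/112.645 = 68.1934
  (53 − 76.112)²/76.112 = 7.0181
  (227 − 116.243)²/116.243 = 105.5299
  (158 − 141.453)²/141.453 = 1.9356
  (119 − 95.576)²/95.576 = 5.7408
  (106 − 145.971)²/145.971 = 10.9452
χ² = 33.0599 + 0.0009 + 31.7560 + 68.1934 + 7.0181 + 105.5299 + 1.9356 + 5.7408 + 10.9452 = 264.18

264.18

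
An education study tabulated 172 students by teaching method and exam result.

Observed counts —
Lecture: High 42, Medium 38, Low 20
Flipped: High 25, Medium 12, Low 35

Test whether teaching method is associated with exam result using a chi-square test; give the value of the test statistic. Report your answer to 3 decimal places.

17.839

Row totals: 100, 72. Column totals: 67, 50, 55. Grand total N = 172.
Expected counts (row total × column total / N):
  Lecture, High: 100×67/172 = 38.9535
  Lecture, Medium: 100×50/172 = 29.0698
  Lecture, Low: 100×55/172 = 31.9767
  Flipped, High: 72×67/172 = 28.0465
  Flipped, Medium: 72×50/172 = 20.9302
  Flipped, Low: 72×55/172 = 23.0233
Contributions (O − E)²/E:
  (42 − 38.9535)²/38.9535 = 0.2383
  (38 − 29.0698)²/29.0698 = 2.7433
  (20 − 31.9767)²/31.9767 = 4.4858
  (25 − 28.0465)²/28.0465 = 0.3309
  (12 − 20.9302)²/20.9302 = 3.8102
  (35 − 23.0233)²/23.0233 = 6.2303
χ² = 0.2383 + 2.7433 + 4.4858 + 0.3309 + 3.8102 + 6.2303 = 17.839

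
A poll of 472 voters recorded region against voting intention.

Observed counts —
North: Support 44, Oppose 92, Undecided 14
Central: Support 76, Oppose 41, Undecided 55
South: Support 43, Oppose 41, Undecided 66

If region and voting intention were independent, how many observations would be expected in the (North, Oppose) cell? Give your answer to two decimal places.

Row total (North) = 150; column total (Oppose) = 174; grand total N = 472.
Expected count = (row total × column total) / N = 150 × 174 / 472 = 55.30.

55.30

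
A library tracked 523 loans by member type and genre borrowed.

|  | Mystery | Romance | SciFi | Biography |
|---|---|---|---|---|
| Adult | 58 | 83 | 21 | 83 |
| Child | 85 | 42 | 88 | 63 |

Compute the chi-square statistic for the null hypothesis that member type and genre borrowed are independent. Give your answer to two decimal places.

Row totals: 245, 278. Column totals: 143, 125, 109, 146. Grand total N = 523.
Expected counts (row total × column total / N):
  Adult, Mystery: 245×143/523 = 66.989
  Adult, Romance: 245×125/523 = 58.556
  Adult, SciFi: 245×109/523 = 51.061
  Adult, Biography: 245×146/523 = 68.394
  Child, Mystery: 278×143/523 = 76.011
  Child, Romance: 278×125/523 = 66.444
  Child, SciFi: 278×109/523 = 57.939
  Child, Biography: 278×146/523 = 77.606
Contributions (O − E)²/E:
  (58 − 66.989)²/66.989 = 1.2062
  (83 − 58.556)²/58.556 = 10.2041
  (21 − 51.061)²/51.061 = 17.6977
  (83 − 68.394)²/68.394 = 3.1192
  (85 − 76.011)²/76.011 = 1.0630
  (42 − 66.444)²/66.444 = 8.9927
  (88 − 57.939)²/57.939 = 15.5968
  (63 − 77.606)²/77.606 = 2.7490
χ² = 1.2062 + 10.2041 + 17.6977 + 3.1192 + 1.0630 + 8.9927 + 15.5968 + 2.7490 = 60.63

60.63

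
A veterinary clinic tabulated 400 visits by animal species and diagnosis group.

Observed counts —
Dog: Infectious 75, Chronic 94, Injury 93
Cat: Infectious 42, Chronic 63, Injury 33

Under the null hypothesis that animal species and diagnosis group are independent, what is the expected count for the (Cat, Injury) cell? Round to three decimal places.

43.470

Row total (Cat) = 138; column total (Injury) = 126; grand total N = 400.
Expected count = (row total × column total) / N = 138 × 126 / 400 = 43.470.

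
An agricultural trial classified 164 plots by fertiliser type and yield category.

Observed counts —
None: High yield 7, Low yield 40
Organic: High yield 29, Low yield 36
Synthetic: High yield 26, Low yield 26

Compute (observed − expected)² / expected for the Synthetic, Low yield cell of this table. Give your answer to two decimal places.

1.24

Row total (Synthetic) = 52; column total (Low yield) = 102; N = 164.
Expected count E = 52 × 102 / 164 = 32.341.
Contribution = (O − E)²/E = (26 − 32.341)² / 32.341 = 1.24.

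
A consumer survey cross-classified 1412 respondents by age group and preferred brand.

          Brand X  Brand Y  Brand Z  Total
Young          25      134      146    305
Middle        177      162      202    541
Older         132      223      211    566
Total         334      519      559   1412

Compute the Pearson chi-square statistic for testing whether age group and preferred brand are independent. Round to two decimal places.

68.54

Grand total N = 1412.
Expected counts (row total × column total / N):
  Young, Brand X: 305×334/1412 = 72.1459
  Young, Brand Y: 305×519/1412 = 112.1069
  Young, Brand Z: 305×559/1412 = 120.7472
  Middle, Brand X: 541×334/1412 = 127.9703
  Middle, Brand Y: 541×519/1412 = 198.8520
  Middle, Brand Z: 541×559/1412 = 214.1778
  Older, Brand X: 566×334/1412 = 133.8839
  Older, Brand Y: 566×519/1412 = 208.0411
  Older, Brand Z: 566×559/1412 = 224.0751
Contributions (O − E)²/E:
  (25 − 72.1459)²/72.1459 = 30.8089
  (134 − 112.1069)²/112.1069 = 4.2755
  (146 − 120.7472)²/120.7472 = 5.2813
  (177 − 127.9703)²/127.9703 = 18.7849
  (162 − 198.8520)²/198.8520 = 6.8296
  (202 − 214.1778)²/214.1778 = 0.6924
  (132 − 133.8839)²/133.8839 = 0.0265
  (223 − 208.0411)²/208.0411 = 1.0756
  (211 − 224.0751)²/224.0751 = 0.7630
χ² = 30.8089 + 4.2755 + 5.2813 + 18.7849 + 6.8296 + 0.6924 + 0.0265 + 1.0756 + 0.7630 = 68.54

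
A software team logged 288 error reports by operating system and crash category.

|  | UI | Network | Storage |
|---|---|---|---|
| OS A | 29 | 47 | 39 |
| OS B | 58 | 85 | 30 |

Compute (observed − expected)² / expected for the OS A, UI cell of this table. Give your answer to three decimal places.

0.948

Row total (OS A) = 115; column total (UI) = 87; N = 288.
Expected count E = 115 × 87 / 288 = 34.7396.
Contribution = (O − E)²/E = (29 − 34.7396)² / 34.7396 = 0.948.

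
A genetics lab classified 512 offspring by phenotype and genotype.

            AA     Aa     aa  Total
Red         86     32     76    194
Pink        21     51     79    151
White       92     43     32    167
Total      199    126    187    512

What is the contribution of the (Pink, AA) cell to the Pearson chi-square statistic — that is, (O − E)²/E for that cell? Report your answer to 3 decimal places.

Row total (Pink) = 151; column total (AA) = 199; N = 512.
Expected count E = 151 × 199 / 512 = 58.6895.
Contribution = (O − E)²/E = (21 − 58.6895)² / 58.6895 = 24.204.

24.204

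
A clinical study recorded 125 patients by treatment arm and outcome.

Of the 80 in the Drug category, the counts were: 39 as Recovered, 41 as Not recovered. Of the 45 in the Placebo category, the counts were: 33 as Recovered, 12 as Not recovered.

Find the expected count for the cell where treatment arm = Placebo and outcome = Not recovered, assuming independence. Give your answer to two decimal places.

19.08

Row total (Placebo) = 45; column total (Not recovered) = 53; grand total N = 125.
Expected count = (row total × column total) / N = 45 × 53 / 125 = 19.08.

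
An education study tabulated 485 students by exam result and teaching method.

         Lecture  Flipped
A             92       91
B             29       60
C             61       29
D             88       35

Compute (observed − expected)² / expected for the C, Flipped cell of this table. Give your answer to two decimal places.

Row total (C) = 90; column total (Flipped) = 215; N = 485.
Expected count E = 90 × 215 / 485 = 39.897.
Contribution = (O − E)²/E = (29 − 39.897)² / 39.897 = 2.98.

2.98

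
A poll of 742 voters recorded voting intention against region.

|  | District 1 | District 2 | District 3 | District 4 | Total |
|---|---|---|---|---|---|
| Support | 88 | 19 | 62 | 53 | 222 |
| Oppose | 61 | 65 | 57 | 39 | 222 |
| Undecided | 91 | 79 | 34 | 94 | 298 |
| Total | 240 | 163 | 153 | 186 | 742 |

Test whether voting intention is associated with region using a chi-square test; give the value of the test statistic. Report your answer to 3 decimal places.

62.807

Grand total N = 742.
Expected counts (row total × column total / N):
  Support, District 1: 222×240/742 = 71.8059
  Support, District 2: 222×163/742 = 48.7682
  Support, District 3: 222×153/742 = 45.7763
  Support, District 4: 222×186/742 = 55.6496
  Oppose, District 1: 222×240/742 = 71.8059
  Oppose, District 2: 222×163/742 = 48.7682
  Oppose, District 3: 222×153/742 = 45.7763
  Oppose, District 4: 222×186/742 = 55.6496
  Undecided, District 1: 298×240/742 = 96.3881
  Undecided, District 2: 298×163/742 = 65.4636
  Undecided, District 3: 298×153/742 = 61.4474
  Undecided, District 4: 298×186/742 = 74.7008
Contributions (O − E)²/E:
  (88 − 71.8059)²/71.8059 = 3.6522
  (19 − 48.7682)²/48.7682 = 18.1706
  (62 − 45.7763)²/45.7763 = 5.7499
  (53 − 55.6496)²/55.6496 = 0.1262
  (61 − 71.8059)²/71.8059 = 1.6262
  (65 − 48.7682)²/48.7682 = 5.4025
  (57 − 45.7763)²/45.7763 = 2.7519
  (39 − 55.6496)²/55.6496 = 4.9813
  (91 − 96.3881)²/96.3881 = 0.3012
  (79 − 65.4636)²/65.4636 = 2.7990
  (34 − 61.4474)²/61.4474 = 12.2602
  (94 − 74.7008)²/74.7008 = 4.9860
χ² = 3.6522 + 18.1706 + 5.7499 + 0.1262 + 1.6262 + 5.4025 + 2.7519 + 4.9813 + 0.3012 + 2.7990 + 12.2602 + 4.9860 = 62.807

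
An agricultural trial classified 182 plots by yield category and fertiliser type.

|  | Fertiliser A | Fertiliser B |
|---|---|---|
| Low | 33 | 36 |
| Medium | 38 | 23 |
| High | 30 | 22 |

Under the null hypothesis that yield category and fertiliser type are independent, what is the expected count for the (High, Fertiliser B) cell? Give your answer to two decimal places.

Row total (High) = 52; column total (Fertiliser B) = 81; grand total N = 182.
Expected count = (row total × column total) / N = 52 × 81 / 182 = 23.14.

23.14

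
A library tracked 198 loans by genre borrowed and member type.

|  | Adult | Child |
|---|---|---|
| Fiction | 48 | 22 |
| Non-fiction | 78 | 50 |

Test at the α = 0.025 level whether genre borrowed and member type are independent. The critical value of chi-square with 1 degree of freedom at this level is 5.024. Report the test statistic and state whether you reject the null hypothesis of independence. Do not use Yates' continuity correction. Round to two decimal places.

1.14; fail to reject H₀

Row totals: 70, 128. Column totals: 126, 72. Grand total N = 198.
Expected counts (row total × column total / N):
  Fiction, Adult: 70×126/198 = 44.545
  Fiction, Child: 70×72/198 = 25.455
  Non-fiction, Adult: 128×126/198 = 81.455
  Non-fiction, Child: 128×72/198 = 46.545
Contributions (O − E)²/E:
  (48 − 44.545)²/44.545 = 0.2680
  (22 − 25.455)²/25.455 = 0.4689
  (78 − 81.455)²/81.455 = 0.1465
  (50 − 46.545)²/46.545 = 0.2565
χ² = 0.2680 + 0.4689 + 0.1465 + 0.2565 = 1.14
df = (2−1)(2−1) = 1. Since 1.14 < 5.024, fail to reject the null hypothesis of independence at α = 0.025.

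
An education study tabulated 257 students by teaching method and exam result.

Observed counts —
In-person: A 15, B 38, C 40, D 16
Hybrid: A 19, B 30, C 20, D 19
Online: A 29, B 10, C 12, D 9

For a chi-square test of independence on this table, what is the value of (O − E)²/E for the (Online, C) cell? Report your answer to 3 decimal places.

1.376

Row total (Online) = 60; column total (C) = 72; N = 257.
Expected count E = 60 × 72 / 257 = 16.8093.
Contribution = (O − E)²/E = (12 − 16.8093)² / 16.8093 = 1.376.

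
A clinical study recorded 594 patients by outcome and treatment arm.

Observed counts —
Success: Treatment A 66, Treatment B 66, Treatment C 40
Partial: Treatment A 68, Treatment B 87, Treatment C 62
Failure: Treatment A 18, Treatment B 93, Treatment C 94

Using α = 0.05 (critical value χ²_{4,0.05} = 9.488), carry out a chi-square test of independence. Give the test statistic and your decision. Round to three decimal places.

Row totals: 172, 217, 205. Column totals: 152, 246, 196. Grand total N = 594.
Expected counts (row total × column total / N):
  Success, Treatment A: 172×152/594 = 44.0135
  Success, Treatment B: 172×246/594 = 71.2323
  Success, Treatment C: 172×196/594 = 56.7542
  Partial, Treatment A: 217×152/594 = 55.5286
  Partial, Treatment B: 217×246/594 = 89.8687
  Partial, Treatment C: 217×196/594 = 71.6027
  Failure, Treatment A: 205×152/594 = 52.4579
  Failure, Treatment B: 205×246/594 = 84.8990
  Failure, Treatment C: 205×196/594 = 67.6431
Contributions (O − E)²/E:
  (66 − 44.0135)²/44.0135 = 10.9831
  (66 − 71.2323)²/71.2323 = 0.3843
  (40 − 56.7542)²/56.7542 = 4.9459
  (68 − 55.5286)²/55.5286 = 2.8010
  (87 − 89.8687)²/89.8687 = 0.0916
  (62 − 71.6027)²/71.6027 = 1.2878
  (18 − 52.4579)²/52.4579 = 22.6343
  (93 − 84.8990)²/84.8990 = 0.7730
  (94 − 67.6431)²/67.6431 = 10.2699
χ² = 10.9831 + 0.3843 + 4.9459 + 2.8010 + 0.0916 + 1.2878 + 22.6343 + 0.7730 + 10.2699 = 54.171
df = (3−1)(3−1) = 4. Since 54.171 > 9.488, reject the null hypothesis of independence at α = 0.05.

54.171; reject H₀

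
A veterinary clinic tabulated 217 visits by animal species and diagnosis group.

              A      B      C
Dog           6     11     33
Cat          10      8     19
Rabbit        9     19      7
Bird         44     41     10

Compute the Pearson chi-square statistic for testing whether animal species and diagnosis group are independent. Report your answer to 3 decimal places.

Row totals: 50, 37, 35, 95. Column totals: 69, 79, 69. Grand total N = 217.
Expected counts (row total × column total / N):
  Dog, A: 50×69/217 = 15.8986
  Dog, B: 50×79/217 = 18.2028
  Dog, C: 50×69/217 = 15.8986
  Cat, A: 37×69/217 = 11.7650
  Cat, B: 37×79/217 = 13.4700
  Cat, C: 37×69/217 = 11.7650
  Rabbit, A: 35×69/217 = 11.1290
  Rabbit, B: 35×79/217 = 12.7419
  Rabbit, C: 35×69/217 = 11.1290
  Bird, A: 95×69/217 = 30.2074
  Bird, B: 95×79/217 = 34.5853
  Bird, C: 95×69/217 = 30.2074
Contributions (O − E)²/E:
  (6 − 15.8986)²/15.8986 = 6.1630
  (11 − 18.2028)²/18.2028 = 2.8501
  (33 − 15.8986)²/15.8986 = 18.3952
  (10 − 11.7650)²/11.7650 = 0.2648
  (8 − 13.4700)²/13.4700 = 2.2213
  (19 − 11.7650)²/11.7650 = 4.4492
  (9 − 11.1290)²/11.1290 = 0.4073
  (19 − 12.7419)²/12.7419 = 3.0736
  (7 − 11.1290)²/11.1290 = 1.5319
  (44 − 30.2074)²/30.2074 = 6.2977
  (41 − 34.5853)²/34.5853 = 1.1898
  (10 − 30.2074)²/30.2074 = 13.5178
χ² = 6.1630 + 2.8501 + 18.3952 + 0.2648 + 2.2213 + 4.4492 + 0.4073 + 3.0736 + 1.5319 + 6.2977 + 1.1898 + 13.5178 = 60.362

60.362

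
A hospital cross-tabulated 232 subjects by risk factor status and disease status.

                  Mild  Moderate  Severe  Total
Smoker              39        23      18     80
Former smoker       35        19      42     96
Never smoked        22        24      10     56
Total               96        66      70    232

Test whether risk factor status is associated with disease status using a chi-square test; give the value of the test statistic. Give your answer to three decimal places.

18.531

Grand total N = 232.
Expected counts (row total × column total / N):
  Smoker, Mild: 80×96/232 = 33.1034
  Smoker, Moderate: 80×66/232 = 22.7586
  Smoker, Severe: 80×70/232 = 24.1379
  Former smoker, Mild: 96×96/232 = 39.7241
  Former smoker, Moderate: 96×66/232 = 27.3103
  Former smoker, Severe: 96×70/232 = 28.9655
  Never smoked, Mild: 56×96/232 = 23.1724
  Never smoked, Moderate: 56×66/232 = 15.9310
  Never smoked, Severe: 56×70/232 = 16.8966
Contributions (O − E)²/E:
  (39 − 33.1034)²/33.1034 = 1.0503
  (23 − 22.7586)²/22.7586 = 0.0026
  (18 − 24.1379)²/24.1379 = 1.5608
  (35 − 39.7241)²/39.7241 = 0.5618
  (19 − 27.3103)²/27.3103 = 2.5288
  (42 − 28.9655)²/28.9655 = 5.8655
  (22 − 23.1724)²/23.1724 = 0.0593
  (24 − 15.9310)²/15.9310 = 4.0869
  (10 − 16.8966)²/16.8966 = 2.8150
χ² = 1.0503 + 0.0026 + 1.5608 + 0.5618 + 2.5288 + 5.8655 + 0.0593 + 4.0869 + 2.8150 = 18.531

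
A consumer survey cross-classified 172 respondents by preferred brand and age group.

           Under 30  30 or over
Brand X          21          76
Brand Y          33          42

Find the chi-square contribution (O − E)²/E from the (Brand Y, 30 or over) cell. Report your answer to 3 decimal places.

1.737

Row total (Brand Y) = 75; column total (30 or over) = 118; N = 172.
Expected count E = 75 × 118 / 172 = 51.4535.
Contribution = (O − E)²/E = (42 − 51.4535)² / 51.4535 = 1.737.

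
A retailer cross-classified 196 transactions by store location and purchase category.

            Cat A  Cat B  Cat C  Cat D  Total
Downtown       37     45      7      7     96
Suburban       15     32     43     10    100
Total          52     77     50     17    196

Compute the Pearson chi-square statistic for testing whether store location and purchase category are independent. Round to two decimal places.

37.89

Grand total N = 196.
Expected counts (row total × column total / N):
  Downtown, Cat A: 96×52/196 = 25.469
  Downtown, Cat B: 96×77/196 = 37.714
  Downtown, Cat C: 96×50/196 = 24.490
  Downtown, Cat D: 96×17/196 = 8.327
  Suburban, Cat A: 100×52/196 = 26.531
  Suburban, Cat B: 100×77/196 = 39.286
  Suburban, Cat C: 100×50/196 = 25.510
  Suburban, Cat D: 100×17/196 = 8.673
Contributions (O − E)²/E:
  (37 − 25.469)²/25.469 = 5.2206
  (45 − 37.714)²/37.714 = 1.4076
  (7 − 24.490)²/24.490 = 12.4908
  (7 − 8.327)²/8.327 = 0.2115
  (15 − 26.531)²/26.531 = 5.0116
  (32 − 39.286)²/39.286 = 1.3513
  (43 − 25.510)²/25.510 = 11.9914
  (10 − 8.673)²/8.673 = 0.2030
χ² = 5.2206 + 1.4076 + 12.4908 + 0.2115 + 5.0116 + 1.3513 + 11.9914 + 0.2030 = 37.89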